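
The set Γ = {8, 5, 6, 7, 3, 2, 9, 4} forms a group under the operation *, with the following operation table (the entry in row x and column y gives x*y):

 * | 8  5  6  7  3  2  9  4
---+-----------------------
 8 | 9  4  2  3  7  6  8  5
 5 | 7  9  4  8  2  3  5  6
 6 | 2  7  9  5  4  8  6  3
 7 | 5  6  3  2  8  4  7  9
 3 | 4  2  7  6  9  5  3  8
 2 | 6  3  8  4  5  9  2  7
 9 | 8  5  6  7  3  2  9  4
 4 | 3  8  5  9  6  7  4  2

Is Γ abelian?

7*5 = 6 but 5*7 = 8.
Since 7 and 5 do not commute, Γ is not abelian.

No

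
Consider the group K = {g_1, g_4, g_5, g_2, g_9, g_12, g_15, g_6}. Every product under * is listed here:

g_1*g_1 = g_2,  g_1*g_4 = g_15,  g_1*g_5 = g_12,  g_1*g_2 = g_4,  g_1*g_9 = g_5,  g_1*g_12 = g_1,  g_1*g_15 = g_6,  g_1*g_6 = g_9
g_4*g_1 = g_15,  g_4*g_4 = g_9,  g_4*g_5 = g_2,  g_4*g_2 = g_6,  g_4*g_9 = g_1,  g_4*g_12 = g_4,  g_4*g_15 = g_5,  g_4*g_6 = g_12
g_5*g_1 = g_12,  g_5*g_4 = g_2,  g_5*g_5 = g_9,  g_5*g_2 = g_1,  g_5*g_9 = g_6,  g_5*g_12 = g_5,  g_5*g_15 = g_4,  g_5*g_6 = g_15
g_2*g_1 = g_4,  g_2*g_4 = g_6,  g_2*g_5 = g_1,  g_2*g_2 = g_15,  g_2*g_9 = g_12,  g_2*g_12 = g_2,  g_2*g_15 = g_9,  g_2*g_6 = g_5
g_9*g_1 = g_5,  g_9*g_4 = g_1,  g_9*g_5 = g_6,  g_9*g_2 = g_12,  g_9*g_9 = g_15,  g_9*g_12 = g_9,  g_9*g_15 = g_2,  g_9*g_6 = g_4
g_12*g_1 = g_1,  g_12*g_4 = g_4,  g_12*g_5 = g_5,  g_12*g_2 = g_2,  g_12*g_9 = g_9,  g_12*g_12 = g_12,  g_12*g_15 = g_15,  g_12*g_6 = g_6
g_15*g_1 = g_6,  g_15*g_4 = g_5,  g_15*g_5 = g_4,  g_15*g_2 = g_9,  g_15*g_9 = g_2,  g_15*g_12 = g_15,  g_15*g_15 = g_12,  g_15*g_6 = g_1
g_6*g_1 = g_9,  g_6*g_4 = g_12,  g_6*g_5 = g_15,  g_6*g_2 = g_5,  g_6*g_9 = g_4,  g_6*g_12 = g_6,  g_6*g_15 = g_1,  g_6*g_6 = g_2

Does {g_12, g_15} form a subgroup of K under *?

{g_12, g_15} contains the identity g_12.
Checking products: every product of two elements of {g_12, g_15} (read from the table) lies in {g_12, g_15}, so the set is closed.
In a finite group, a nonempty closed subset is a subgroup. So {g_12, g_15} ≤ K.

Yes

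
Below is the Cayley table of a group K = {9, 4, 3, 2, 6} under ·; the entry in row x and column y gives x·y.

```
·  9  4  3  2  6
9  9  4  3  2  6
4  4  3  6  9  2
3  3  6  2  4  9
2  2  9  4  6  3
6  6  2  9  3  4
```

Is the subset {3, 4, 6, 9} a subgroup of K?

No

3·3 = 2, which is not in {3, 4, 6, 9}.
The subset is not closed under ·, so it is not a subgroup.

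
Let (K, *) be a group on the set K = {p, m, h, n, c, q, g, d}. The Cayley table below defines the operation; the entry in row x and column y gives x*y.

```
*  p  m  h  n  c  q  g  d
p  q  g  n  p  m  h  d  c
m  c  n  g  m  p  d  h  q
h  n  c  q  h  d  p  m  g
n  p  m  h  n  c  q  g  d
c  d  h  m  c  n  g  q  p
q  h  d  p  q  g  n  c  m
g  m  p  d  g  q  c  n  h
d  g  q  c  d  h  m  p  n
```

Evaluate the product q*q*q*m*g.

p

q*q = n
n*q = q
q*m = d
d*g = p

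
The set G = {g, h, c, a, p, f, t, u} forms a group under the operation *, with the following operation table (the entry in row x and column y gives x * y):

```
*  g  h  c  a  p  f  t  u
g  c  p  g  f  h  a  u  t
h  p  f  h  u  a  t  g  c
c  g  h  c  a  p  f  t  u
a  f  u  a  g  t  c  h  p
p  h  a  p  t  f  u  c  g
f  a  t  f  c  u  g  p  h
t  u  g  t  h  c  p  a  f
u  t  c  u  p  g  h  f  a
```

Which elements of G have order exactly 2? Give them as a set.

{g}

Identity is c. Compute the order of each non-identity element by repeated multiplication:
  g: g → c  (order 2)
  h: h → f → t → g → p → a → u → c  (order 8)
  a: a → g → f → c  (order 4)
  p: p → f → u → g → h → a → t → c  (order 8)
  f: f → g → a → c  (order 4)
  t: t → a → h → g → u → f → p → c  (order 8)
  u: u → a → p → g → t → f → h → c  (order 8)
Elements of order 2: {g}.
(Structurally, G here is isomorphic to the cyclic group Z_8.)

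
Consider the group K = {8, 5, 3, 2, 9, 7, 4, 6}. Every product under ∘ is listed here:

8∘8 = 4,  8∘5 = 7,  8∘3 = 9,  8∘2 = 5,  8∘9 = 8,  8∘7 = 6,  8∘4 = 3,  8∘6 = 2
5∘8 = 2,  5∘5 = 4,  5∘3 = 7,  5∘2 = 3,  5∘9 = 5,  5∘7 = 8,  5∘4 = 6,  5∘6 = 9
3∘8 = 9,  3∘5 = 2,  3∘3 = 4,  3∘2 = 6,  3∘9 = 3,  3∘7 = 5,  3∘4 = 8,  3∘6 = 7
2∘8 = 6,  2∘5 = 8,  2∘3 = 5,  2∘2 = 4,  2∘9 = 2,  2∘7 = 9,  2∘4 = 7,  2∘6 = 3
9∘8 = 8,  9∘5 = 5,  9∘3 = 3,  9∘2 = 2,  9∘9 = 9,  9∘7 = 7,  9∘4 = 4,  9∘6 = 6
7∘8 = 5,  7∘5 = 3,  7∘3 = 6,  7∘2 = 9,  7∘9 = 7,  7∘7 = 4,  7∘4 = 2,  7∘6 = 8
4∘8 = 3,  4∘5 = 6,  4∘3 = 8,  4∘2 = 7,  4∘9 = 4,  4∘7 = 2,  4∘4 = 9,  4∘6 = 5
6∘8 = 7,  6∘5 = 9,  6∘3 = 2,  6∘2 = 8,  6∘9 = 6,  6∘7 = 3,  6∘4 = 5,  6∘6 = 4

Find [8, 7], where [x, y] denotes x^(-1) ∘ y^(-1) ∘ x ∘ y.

4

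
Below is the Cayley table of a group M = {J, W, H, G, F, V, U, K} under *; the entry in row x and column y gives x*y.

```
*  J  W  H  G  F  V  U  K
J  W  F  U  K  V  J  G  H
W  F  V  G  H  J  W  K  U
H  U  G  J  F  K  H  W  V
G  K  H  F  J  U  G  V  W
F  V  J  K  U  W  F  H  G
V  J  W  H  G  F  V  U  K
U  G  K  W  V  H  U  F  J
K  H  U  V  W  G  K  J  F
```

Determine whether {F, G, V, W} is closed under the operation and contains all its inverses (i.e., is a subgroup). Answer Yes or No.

No

F*G = U, which is not in {F, G, V, W}.
The subset is not closed under *, so it is not a subgroup.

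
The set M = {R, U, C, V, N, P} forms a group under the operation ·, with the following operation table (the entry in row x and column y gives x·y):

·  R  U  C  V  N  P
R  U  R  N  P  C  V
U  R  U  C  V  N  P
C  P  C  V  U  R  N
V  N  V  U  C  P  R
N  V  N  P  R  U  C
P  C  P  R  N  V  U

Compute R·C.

Read row R, column C: R·C = N.

N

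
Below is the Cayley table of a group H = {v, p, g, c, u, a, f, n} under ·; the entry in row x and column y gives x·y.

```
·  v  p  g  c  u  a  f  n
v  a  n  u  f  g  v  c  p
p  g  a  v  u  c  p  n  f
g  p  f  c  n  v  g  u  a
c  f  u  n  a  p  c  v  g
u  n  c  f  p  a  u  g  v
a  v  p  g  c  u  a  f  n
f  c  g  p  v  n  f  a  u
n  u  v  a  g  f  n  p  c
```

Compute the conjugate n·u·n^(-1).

The identity is a. In row n, the entry a sits in column g, so n^(-1) = g.
n·u = f
f·g = p

p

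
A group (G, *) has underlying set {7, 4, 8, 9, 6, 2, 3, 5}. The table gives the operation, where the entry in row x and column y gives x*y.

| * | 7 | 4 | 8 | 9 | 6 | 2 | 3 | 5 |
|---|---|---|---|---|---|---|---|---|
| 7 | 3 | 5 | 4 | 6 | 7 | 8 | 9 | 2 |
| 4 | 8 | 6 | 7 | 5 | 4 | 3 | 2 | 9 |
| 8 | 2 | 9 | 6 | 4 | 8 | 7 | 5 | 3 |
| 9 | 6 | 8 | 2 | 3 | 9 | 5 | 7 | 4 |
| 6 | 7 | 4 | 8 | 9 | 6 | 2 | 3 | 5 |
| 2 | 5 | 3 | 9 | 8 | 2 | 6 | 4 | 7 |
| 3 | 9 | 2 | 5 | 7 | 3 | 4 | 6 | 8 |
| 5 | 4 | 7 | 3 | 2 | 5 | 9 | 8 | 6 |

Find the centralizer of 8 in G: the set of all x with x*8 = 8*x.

{3, 5, 6, 8}

Compare row 8 with column 8 entry by entry.
5*8 = 3 = 8*5, so 5 commutes with 8.
4*8 = 7 but 8*4 = 9, so 4 does not.
Collecting the elements that commute with 8: C(8) = {3, 5, 6, 8}.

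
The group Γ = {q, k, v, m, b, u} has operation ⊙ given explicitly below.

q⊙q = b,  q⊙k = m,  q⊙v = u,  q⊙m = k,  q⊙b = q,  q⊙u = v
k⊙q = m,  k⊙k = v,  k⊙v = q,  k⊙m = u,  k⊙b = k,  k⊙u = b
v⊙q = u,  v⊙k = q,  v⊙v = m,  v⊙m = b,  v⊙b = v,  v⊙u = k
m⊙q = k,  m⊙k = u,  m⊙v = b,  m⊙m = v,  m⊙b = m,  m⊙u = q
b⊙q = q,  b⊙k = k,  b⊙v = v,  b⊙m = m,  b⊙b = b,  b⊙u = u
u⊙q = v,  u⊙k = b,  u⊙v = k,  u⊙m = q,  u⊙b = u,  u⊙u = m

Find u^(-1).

k

First locate the identity: row b matches the header, so b is the identity.
Scan row u for b: u ⊙ k = b. Hence u^(-1) = k.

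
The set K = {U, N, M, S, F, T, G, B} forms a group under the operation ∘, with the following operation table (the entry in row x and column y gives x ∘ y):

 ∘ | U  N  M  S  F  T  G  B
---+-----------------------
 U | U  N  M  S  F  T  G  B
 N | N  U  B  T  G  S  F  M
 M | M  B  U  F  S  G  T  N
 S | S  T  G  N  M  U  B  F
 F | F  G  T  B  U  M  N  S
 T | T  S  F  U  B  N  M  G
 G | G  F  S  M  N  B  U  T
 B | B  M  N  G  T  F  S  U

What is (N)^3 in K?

N^1 = N
N^2 = N ∘ N = U
N^3 = U ∘ N = N

N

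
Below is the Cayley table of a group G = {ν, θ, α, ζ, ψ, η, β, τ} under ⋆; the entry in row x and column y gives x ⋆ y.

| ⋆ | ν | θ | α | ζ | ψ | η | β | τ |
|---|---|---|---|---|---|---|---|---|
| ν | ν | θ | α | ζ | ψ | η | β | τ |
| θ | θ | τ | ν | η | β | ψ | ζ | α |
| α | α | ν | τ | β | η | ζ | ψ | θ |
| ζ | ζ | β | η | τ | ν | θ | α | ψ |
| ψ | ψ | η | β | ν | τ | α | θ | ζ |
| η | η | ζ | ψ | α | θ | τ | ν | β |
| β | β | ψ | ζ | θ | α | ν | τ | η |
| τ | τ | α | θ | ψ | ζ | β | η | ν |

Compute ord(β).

4

The identity element is ν (its row matches the header).
β^1 = β
β^2 = β ⋆ β = τ
β^3 = τ ⋆ β = η
β^4 = η ⋆ β = ν
The first power of β equal to the identity is β^4, so ord(β) = 4.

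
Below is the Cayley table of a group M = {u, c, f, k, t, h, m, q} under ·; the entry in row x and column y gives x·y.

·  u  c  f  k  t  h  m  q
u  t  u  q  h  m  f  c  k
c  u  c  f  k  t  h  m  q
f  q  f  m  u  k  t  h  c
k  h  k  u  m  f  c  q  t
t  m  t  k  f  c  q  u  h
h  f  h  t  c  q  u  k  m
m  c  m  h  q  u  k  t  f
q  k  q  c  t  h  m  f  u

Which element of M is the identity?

The identity e satisfies e·x = x for all x, so its row in the table reproduces the column headers.
Row c reads: u, c, f, k, t, h, m, q — exactly the header order. So c is the identity.

c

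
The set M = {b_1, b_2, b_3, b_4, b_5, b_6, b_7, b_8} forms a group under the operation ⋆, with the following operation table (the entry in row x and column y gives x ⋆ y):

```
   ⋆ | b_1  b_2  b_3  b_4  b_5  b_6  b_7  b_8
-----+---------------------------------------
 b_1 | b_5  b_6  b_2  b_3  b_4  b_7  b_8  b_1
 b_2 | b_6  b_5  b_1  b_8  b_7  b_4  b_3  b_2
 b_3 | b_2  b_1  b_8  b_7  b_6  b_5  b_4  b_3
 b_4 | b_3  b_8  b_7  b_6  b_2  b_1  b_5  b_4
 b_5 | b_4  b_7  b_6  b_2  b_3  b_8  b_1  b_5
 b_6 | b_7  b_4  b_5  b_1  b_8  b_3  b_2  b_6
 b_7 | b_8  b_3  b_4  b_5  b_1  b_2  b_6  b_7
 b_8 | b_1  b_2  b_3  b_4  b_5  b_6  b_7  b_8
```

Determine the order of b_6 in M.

4

The identity element is b_8 (its row matches the header).
b_6^1 = b_6
b_6^2 = b_6 ⋆ b_6 = b_3
b_6^3 = b_3 ⋆ b_6 = b_5
b_6^4 = b_5 ⋆ b_6 = b_8
The first power of b_6 equal to the identity is b_6^4, so ord(b_6) = 4.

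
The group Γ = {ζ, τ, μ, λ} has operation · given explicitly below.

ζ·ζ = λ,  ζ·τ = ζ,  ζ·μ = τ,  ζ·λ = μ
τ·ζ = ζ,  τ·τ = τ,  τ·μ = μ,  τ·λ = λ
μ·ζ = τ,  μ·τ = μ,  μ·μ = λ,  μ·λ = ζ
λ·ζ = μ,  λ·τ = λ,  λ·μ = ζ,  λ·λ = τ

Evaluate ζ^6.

λ

ζ^1 = ζ
ζ^2 = ζ·ζ = λ
ζ^3 = λ·ζ = μ
ζ^4 = μ·ζ = τ
ζ^5 = τ·ζ = ζ
ζ^6 = ζ·ζ = λ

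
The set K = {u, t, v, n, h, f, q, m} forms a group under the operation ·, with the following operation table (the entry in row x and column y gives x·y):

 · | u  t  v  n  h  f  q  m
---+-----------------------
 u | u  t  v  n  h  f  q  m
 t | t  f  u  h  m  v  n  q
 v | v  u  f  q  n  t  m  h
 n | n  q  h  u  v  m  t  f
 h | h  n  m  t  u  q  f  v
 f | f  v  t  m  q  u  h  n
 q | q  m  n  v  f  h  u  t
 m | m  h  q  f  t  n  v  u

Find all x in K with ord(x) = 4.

Identity is u. Compute the order of each non-identity element by repeated multiplication:
  t: t → f → v → u  (order 4)
  v: v → f → t → u  (order 4)
  n: n → u  (order 2)
  h: h → u  (order 2)
  f: f → u  (order 2)
  q: q → u  (order 2)
  m: m → u  (order 2)
Elements of order 4: {t, v}.
(Structurally, K here is isomorphic to the dihedral group D_4.)

{t, v}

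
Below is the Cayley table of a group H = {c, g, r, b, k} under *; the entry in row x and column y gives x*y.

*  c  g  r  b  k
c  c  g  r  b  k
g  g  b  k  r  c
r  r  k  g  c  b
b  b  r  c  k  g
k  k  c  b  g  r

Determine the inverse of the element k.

g

First locate the identity: row c matches the header, so c is the identity.
Scan row k for c: k*g = c. Hence k^(-1) = g.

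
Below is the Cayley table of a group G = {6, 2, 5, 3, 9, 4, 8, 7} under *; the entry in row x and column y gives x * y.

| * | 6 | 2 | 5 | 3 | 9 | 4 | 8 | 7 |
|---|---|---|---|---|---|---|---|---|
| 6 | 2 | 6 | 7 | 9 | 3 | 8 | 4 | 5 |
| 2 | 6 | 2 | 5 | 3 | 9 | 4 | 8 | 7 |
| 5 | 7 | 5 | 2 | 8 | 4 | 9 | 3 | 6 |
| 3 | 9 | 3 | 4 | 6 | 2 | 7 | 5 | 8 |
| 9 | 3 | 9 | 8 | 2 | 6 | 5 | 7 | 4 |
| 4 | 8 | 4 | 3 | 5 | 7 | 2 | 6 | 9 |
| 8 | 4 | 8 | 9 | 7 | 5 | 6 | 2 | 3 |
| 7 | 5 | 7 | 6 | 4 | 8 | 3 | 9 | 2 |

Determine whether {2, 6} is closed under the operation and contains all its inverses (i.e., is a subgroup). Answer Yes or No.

Yes

{2, 6} contains the identity 2.
Checking products: every product of two elements of {2, 6} (read from the table) lies in {2, 6}, so the set is closed.
In a finite group, a nonempty closed subset is a subgroup. So {2, 6} ≤ G.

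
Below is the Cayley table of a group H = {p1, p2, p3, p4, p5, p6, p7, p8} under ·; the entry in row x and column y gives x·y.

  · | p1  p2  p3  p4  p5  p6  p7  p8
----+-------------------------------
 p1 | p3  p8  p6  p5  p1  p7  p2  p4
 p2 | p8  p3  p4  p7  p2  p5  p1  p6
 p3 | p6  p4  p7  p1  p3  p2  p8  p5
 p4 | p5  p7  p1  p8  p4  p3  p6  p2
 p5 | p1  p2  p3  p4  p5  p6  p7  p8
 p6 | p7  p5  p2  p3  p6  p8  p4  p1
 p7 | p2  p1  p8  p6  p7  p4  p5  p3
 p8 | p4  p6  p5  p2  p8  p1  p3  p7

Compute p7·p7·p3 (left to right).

p3

p7·p7 = p5
p5·p3 = p3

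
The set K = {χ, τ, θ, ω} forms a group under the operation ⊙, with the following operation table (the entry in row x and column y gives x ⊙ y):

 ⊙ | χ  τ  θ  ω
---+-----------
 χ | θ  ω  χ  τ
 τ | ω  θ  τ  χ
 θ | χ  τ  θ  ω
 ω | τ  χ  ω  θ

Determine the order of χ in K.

The identity element is θ (its row matches the header).
χ^1 = χ
χ^2 = χ ⊙ χ = θ
The first power of χ equal to the identity is χ^2, so ord(χ) = 2.

2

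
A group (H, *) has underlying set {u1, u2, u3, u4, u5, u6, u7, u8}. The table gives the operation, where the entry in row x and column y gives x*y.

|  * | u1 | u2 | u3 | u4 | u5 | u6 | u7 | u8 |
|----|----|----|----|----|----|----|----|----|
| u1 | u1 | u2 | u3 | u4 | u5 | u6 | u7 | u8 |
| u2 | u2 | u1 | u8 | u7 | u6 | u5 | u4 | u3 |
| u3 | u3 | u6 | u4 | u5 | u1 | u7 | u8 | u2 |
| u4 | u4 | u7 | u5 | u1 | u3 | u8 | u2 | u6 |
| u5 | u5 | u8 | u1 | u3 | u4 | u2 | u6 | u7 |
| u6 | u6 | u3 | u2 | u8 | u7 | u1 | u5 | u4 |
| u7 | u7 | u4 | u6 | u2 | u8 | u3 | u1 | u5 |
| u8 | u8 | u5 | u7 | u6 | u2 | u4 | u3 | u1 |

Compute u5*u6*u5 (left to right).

u5*u6 = u2
u2*u5 = u6
(Structurally, H here is isomorphic to the dihedral group D_4.)

u6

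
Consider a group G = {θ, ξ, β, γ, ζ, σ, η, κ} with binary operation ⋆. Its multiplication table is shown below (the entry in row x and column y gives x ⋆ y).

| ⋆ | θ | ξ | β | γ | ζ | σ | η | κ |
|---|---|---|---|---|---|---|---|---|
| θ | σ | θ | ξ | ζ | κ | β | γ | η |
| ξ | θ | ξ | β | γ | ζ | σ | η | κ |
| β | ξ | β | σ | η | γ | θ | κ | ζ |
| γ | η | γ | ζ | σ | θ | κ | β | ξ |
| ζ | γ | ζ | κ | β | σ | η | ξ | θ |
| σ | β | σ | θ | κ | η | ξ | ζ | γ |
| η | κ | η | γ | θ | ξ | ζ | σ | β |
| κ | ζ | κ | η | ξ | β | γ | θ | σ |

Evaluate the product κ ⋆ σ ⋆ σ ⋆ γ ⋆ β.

κ ⋆ σ = γ
γ ⋆ σ = κ
κ ⋆ γ = ξ
ξ ⋆ β = β

β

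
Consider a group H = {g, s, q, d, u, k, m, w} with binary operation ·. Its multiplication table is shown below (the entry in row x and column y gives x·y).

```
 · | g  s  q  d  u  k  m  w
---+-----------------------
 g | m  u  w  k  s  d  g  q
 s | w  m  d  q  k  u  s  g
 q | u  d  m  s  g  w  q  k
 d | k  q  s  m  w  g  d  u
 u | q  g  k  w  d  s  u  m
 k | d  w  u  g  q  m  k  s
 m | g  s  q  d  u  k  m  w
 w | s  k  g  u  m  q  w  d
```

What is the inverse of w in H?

u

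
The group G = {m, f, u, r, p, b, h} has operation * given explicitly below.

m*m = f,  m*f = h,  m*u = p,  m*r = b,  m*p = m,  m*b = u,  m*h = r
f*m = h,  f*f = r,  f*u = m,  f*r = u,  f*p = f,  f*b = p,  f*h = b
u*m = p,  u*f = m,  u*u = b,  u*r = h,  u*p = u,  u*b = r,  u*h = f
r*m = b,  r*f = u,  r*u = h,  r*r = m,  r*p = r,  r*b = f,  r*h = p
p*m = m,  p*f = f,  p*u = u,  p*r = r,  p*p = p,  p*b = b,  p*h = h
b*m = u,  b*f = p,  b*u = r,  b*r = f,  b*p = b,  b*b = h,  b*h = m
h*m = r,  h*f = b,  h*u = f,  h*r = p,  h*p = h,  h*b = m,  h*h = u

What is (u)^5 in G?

f

u^1 = u
u^2 = u * u = b
u^3 = b * u = r
u^4 = r * u = h
u^5 = h * u = f
(Structurally, G here is isomorphic to the cyclic group Z_7.)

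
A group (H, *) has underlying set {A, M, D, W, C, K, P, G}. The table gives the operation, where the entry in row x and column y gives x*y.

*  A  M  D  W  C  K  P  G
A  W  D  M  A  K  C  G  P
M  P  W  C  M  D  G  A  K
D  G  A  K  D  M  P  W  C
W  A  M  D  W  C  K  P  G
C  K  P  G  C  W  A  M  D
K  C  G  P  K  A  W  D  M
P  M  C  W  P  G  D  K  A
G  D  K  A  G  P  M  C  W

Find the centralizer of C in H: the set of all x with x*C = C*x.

Compare row C with column C entry by entry.
K*C = A = C*K, so K commutes with C.
M*C = D but C*M = P, so M does not.
Collecting the elements that commute with C: C(C) = {A, C, K, W}.

{A, C, K, W}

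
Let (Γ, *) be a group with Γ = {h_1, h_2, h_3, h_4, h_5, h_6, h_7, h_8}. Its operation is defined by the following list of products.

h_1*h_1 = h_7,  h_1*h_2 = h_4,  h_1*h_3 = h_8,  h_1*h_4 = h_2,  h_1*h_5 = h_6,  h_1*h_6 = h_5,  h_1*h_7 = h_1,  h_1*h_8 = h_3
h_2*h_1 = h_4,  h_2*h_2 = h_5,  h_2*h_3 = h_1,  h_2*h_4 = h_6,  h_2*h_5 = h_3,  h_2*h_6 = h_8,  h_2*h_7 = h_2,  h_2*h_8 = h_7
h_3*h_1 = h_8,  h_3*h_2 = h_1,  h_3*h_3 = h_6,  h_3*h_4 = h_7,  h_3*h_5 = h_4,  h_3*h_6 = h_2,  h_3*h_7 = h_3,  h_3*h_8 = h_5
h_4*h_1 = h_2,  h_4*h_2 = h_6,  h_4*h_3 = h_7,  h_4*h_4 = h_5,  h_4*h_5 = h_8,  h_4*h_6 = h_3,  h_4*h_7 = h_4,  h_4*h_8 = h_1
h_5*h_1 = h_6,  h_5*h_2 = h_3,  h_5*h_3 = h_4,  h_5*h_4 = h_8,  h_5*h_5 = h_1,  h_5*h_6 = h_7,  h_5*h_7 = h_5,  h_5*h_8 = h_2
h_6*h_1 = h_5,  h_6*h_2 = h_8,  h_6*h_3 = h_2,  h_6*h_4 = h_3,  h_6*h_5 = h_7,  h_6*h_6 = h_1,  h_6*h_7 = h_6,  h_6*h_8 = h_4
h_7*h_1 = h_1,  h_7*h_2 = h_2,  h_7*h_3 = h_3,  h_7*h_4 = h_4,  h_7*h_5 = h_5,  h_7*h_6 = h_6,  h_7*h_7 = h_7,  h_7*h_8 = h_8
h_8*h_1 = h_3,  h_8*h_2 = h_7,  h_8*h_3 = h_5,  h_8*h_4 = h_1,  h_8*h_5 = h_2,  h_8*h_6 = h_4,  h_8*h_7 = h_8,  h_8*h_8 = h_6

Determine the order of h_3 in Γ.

8

The identity element is h_7 (its row matches the header).
h_3^1 = h_3
h_3^2 = h_3 * h_3 = h_6
h_3^3 = h_6 * h_3 = h_2
h_3^4 = h_2 * h_3 = h_1
h_3^5 = h_1 * h_3 = h_8
h_3^6 = h_8 * h_3 = h_5
h_3^7 = h_5 * h_3 = h_4
h_3^8 = h_4 * h_3 = h_7
The first power of h_3 equal to the identity is h_3^8, so ord(h_3) = 8.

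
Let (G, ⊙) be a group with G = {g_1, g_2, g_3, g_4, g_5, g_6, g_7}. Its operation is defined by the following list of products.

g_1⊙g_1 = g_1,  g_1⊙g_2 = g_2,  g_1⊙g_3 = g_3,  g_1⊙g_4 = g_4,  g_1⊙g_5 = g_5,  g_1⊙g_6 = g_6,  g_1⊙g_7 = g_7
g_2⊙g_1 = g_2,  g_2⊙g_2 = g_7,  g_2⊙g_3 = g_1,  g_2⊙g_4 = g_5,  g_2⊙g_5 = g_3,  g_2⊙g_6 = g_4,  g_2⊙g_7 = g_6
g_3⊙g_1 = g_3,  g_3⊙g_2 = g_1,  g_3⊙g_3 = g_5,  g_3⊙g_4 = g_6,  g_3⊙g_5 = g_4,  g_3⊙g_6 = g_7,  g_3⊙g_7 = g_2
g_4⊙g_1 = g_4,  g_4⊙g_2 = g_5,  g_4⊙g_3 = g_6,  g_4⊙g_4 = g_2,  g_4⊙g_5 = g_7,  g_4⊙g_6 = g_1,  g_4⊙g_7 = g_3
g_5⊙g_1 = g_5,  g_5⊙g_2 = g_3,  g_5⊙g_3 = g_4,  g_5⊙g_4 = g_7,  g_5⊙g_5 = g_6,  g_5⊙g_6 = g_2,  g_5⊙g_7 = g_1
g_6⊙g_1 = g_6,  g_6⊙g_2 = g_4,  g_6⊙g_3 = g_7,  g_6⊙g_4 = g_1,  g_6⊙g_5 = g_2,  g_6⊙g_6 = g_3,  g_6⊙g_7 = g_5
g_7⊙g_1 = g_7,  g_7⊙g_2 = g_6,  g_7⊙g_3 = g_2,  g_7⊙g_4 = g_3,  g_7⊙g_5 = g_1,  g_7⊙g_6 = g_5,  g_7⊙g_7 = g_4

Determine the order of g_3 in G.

The identity element is g_1 (its row matches the header).
g_3^1 = g_3
g_3^2 = g_3 ⊙ g_3 = g_5
g_3^3 = g_5 ⊙ g_3 = g_4
g_3^4 = g_4 ⊙ g_3 = g_6
g_3^5 = g_6 ⊙ g_3 = g_7
g_3^6 = g_7 ⊙ g_3 = g_2
g_3^7 = g_2 ⊙ g_3 = g_1
The first power of g_3 equal to the identity is g_3^7, so ord(g_3) = 7.

7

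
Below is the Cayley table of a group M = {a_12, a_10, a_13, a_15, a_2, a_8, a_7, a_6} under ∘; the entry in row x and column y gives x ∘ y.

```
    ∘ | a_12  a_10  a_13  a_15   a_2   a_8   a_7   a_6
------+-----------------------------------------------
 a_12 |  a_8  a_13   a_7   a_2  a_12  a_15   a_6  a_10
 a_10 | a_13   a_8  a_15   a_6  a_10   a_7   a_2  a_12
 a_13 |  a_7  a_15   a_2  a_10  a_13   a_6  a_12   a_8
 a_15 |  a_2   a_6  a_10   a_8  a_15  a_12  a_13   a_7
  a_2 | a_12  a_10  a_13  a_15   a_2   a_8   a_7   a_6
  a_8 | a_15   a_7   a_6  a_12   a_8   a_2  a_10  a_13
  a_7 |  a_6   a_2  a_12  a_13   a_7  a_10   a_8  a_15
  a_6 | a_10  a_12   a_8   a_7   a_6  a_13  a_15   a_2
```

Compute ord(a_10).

The identity element is a_2 (its row matches the header).
a_10^1 = a_10
a_10^2 = a_10 ∘ a_10 = a_8
a_10^3 = a_8 ∘ a_10 = a_7
a_10^4 = a_7 ∘ a_10 = a_2
The first power of a_10 equal to the identity is a_10^4, so ord(a_10) = 4.

4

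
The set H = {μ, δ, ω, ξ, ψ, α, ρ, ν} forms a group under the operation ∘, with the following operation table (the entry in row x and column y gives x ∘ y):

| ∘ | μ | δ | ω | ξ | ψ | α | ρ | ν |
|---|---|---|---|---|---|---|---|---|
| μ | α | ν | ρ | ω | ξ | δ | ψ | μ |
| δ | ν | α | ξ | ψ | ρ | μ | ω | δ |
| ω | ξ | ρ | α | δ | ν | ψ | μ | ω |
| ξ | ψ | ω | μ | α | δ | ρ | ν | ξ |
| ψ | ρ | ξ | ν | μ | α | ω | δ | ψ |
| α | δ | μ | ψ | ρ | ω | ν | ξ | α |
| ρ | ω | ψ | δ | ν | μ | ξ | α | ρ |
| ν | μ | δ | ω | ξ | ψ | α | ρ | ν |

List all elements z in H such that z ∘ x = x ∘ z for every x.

An element z is central iff its row equals its column in the table.
For ξ: ξ ∘ ψ = δ ≠ μ = ψ ∘ ξ, so ξ ∉ Z.
Checking each element this way leaves Z(H) = {α, ν}.

{α, ν}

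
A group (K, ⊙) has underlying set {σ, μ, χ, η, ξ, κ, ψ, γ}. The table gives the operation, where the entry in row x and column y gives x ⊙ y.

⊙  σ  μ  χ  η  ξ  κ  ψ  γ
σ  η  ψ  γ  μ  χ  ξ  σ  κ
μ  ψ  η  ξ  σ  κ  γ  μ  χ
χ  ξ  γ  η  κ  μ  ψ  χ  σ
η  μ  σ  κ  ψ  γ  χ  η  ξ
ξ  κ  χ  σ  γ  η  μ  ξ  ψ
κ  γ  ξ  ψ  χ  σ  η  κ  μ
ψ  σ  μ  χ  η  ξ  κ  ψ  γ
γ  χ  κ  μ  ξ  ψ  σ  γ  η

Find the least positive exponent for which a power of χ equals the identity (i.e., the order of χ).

The identity element is ψ (its row matches the header).
χ^1 = χ
χ^2 = χ ⊙ χ = η
χ^3 = η ⊙ χ = κ
χ^4 = κ ⊙ χ = ψ
The first power of χ equal to the identity is χ^4, so ord(χ) = 4.

4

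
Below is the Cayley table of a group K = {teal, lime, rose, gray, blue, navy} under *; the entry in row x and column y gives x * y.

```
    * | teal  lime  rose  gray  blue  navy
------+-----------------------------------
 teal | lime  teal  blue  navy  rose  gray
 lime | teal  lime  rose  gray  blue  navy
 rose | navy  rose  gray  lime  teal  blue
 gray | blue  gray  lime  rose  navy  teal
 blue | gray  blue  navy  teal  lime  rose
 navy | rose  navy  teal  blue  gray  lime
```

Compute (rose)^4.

rose

rose^1 = rose
rose^2 = rose * rose = gray
rose^3 = gray * rose = lime
rose^4 = lime * rose = rose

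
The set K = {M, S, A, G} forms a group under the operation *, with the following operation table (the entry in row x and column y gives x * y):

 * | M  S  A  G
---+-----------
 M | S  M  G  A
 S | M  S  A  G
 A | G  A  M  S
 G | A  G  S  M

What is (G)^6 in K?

G^1 = G
G^2 = G * G = M
G^3 = M * G = A
G^4 = A * G = S
G^5 = S * G = G
G^6 = G * G = M

M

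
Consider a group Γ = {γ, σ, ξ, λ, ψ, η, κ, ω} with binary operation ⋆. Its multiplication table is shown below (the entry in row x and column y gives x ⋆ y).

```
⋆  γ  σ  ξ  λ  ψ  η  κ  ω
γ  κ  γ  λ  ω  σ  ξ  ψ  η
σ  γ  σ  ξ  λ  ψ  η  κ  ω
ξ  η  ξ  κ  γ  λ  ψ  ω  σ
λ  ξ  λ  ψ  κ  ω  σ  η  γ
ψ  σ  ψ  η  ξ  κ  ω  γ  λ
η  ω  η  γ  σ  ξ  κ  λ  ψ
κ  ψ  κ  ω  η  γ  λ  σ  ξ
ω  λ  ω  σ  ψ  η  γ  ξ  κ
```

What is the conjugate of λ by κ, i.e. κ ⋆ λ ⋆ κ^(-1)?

The identity is σ. In row κ, the entry σ sits in column κ, so κ^(-1) = κ.
κ ⋆ λ = η
η ⋆ κ = λ

λ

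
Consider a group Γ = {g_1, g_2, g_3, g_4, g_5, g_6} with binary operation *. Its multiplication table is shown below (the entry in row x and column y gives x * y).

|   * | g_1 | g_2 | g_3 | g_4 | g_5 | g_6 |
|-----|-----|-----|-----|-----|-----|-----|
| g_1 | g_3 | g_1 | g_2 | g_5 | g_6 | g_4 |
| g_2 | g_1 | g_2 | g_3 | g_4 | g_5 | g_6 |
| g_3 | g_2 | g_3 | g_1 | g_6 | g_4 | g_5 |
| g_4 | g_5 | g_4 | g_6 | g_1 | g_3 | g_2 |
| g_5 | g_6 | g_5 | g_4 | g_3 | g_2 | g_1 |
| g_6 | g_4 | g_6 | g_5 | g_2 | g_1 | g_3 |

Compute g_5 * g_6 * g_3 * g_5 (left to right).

g_5 * g_6 = g_1
g_1 * g_3 = g_2
g_2 * g_5 = g_5

g_5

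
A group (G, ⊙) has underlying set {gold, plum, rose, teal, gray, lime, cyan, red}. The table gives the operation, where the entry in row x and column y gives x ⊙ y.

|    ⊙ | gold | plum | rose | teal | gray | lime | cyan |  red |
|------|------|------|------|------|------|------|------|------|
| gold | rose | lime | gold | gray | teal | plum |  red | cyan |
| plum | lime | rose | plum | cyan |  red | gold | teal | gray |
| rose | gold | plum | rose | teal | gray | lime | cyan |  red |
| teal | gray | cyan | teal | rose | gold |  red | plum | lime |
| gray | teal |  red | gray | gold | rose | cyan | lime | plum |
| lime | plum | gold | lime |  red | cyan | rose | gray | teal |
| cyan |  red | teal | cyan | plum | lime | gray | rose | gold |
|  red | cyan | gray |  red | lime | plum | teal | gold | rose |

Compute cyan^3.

cyan^1 = cyan
cyan^2 = cyan ⊙ cyan = rose
cyan^3 = rose ⊙ cyan = cyan

cyan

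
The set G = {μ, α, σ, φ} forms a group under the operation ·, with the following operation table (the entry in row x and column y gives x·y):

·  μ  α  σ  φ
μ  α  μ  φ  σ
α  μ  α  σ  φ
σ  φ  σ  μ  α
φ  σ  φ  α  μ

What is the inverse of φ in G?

σ

First locate the identity: row α matches the header, so α is the identity.
Scan row φ for α: φ·σ = α. Hence φ^(-1) = σ.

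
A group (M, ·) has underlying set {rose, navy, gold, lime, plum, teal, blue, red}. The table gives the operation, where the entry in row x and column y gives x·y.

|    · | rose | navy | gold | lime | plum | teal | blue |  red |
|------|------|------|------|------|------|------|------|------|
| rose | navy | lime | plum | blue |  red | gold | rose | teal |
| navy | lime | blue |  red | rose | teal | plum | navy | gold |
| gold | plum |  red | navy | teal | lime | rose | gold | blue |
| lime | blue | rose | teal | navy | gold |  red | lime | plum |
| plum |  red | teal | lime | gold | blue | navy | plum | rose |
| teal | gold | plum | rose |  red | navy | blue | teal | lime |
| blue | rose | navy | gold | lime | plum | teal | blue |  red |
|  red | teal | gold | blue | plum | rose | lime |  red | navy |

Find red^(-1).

First locate the identity: row blue matches the header, so blue is the identity.
Scan row red for blue: red·gold = blue. Hence red^(-1) = gold.
(Structurally, M here is isomorphic to Z_2 x Z_4.)

gold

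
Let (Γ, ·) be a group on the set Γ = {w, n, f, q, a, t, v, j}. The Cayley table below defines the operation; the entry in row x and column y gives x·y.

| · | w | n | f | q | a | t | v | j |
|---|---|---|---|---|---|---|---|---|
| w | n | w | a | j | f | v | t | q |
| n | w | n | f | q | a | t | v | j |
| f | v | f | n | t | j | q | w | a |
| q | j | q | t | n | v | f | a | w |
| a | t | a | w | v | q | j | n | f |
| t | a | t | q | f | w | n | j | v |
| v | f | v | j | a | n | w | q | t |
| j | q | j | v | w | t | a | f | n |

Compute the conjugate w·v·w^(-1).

The identity is n. In row w, the entry n sits in column w, so w^(-1) = w.
w·v = t
t·w = a

a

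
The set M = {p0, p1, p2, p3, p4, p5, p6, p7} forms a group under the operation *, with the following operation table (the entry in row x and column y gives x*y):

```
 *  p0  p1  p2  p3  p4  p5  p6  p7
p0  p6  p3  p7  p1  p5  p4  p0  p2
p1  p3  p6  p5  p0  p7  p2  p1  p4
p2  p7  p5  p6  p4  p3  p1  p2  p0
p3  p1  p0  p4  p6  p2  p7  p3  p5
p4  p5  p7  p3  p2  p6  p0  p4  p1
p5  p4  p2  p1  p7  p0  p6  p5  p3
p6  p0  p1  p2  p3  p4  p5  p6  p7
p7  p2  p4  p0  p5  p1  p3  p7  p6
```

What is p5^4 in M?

p5^1 = p5
p5^2 = p5*p5 = p6
p5^3 = p6*p5 = p5
p5^4 = p5*p5 = p6
(Structurally, M here is isomorphic to the elementary abelian group (Z_2)^3.)

p6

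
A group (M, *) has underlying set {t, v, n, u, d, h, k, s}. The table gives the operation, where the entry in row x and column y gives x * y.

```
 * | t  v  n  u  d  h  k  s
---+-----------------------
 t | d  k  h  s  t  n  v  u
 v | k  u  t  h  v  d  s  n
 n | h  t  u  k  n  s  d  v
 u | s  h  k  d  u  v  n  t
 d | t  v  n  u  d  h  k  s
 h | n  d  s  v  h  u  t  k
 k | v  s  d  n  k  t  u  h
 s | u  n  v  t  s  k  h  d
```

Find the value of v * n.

Read row v, column n: v * n = t.

t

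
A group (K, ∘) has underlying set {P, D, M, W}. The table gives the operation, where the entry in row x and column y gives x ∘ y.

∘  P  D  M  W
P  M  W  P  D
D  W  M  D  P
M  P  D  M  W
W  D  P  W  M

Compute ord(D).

2

The identity element is M (its row matches the header).
D^1 = D
D^2 = D ∘ D = M
The first power of D equal to the identity is D^2, so ord(D) = 2.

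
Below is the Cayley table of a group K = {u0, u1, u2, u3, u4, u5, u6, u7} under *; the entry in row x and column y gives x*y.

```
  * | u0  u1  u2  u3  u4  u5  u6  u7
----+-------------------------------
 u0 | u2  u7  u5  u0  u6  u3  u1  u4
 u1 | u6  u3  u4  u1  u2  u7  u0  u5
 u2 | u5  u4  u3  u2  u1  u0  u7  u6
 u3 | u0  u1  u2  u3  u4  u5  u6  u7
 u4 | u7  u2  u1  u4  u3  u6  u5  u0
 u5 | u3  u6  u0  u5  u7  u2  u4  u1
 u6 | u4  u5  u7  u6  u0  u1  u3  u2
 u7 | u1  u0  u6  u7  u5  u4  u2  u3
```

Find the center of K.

{u2, u3}

An element z is central iff its row equals its column in the table.
For u4: u4*u5 = u6 ≠ u7 = u5*u4, so u4 ∉ Z.
Checking each element this way leaves Z(K) = {u2, u3}.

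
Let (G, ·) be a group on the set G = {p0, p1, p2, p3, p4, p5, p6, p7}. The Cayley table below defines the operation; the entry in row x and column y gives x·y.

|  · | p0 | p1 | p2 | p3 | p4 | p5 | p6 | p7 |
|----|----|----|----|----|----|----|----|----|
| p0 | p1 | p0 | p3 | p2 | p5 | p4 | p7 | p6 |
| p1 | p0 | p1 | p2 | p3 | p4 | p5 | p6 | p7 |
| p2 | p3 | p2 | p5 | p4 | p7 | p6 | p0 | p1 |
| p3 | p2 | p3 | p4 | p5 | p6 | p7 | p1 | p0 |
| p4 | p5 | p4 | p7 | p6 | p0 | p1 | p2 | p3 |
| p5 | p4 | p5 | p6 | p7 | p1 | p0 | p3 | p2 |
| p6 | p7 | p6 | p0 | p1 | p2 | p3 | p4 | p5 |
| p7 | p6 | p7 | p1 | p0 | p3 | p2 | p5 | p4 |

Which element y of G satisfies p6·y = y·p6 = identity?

p3

First locate the identity: row p1 matches the header, so p1 is the identity.
Scan row p6 for p1: p6·p3 = p1. Hence p6^(-1) = p3.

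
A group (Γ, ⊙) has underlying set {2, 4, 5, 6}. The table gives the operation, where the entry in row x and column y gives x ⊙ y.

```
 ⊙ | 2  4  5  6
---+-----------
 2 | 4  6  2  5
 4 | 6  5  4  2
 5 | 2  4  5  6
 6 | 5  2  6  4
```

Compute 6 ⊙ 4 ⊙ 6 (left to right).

6 ⊙ 4 = 2
2 ⊙ 6 = 5

5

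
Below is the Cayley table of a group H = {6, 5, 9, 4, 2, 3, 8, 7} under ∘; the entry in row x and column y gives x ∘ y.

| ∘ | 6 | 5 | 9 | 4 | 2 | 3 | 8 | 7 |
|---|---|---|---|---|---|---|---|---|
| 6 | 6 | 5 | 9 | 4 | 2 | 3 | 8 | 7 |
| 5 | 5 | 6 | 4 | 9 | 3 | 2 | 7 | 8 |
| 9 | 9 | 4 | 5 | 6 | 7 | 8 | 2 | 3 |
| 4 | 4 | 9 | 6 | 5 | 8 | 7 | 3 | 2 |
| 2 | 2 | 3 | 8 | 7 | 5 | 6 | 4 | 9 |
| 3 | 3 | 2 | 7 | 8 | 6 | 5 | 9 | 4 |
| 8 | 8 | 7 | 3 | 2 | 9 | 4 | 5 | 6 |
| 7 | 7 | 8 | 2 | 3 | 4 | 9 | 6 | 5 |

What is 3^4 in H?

3^1 = 3
3^2 = 3 ∘ 3 = 5
3^3 = 5 ∘ 3 = 2
3^4 = 2 ∘ 3 = 6
(Structurally, H here is isomorphic to the quaternion group Q_8.)

6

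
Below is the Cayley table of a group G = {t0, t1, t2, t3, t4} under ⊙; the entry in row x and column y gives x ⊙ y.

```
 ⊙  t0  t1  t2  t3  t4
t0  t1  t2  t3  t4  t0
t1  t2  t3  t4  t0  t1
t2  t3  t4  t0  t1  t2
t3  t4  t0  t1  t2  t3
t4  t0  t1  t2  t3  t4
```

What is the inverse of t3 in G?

First locate the identity: row t4 matches the header, so t4 is the identity.
Scan row t3 for t4: t3 ⊙ t0 = t4. Hence t3^(-1) = t0.

t0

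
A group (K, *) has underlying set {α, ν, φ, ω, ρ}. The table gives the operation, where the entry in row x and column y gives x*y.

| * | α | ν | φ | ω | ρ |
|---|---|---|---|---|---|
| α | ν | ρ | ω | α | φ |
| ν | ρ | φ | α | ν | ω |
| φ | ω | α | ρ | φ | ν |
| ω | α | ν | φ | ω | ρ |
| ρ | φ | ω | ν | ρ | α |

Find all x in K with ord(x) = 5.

{α, ν, ρ, φ}

Identity is ω. Compute the order of each non-identity element by repeated multiplication:
  α: α → ν → ρ → φ → ω  (order 5)
  ν: ν → φ → α → ρ → ω  (order 5)
  φ: φ → ρ → ν → α → ω  (order 5)
  ρ: ρ → α → φ → ν → ω  (order 5)
Elements of order 5: {α, ν, ρ, φ}.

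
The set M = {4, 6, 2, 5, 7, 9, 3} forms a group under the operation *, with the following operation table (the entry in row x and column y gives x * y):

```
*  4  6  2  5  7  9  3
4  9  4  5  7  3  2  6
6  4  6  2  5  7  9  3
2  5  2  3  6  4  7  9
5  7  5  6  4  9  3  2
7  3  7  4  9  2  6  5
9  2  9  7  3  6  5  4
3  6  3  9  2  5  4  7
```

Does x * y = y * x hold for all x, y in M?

Check whether the table is symmetric across its main diagonal.
Every entry (row x, col y) equals the entry (row y, col x), so M is abelian.
(In fact M ≅ the cyclic group Z_7.)

Yes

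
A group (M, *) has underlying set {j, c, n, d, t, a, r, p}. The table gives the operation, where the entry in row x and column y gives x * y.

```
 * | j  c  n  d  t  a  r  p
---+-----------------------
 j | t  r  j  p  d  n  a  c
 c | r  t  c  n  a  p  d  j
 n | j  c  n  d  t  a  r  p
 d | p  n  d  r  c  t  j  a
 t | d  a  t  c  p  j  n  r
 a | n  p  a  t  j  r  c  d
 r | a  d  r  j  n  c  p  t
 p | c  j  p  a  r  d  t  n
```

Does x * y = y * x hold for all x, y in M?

Check whether the table is symmetric across its main diagonal.
Every entry (row x, col y) equals the entry (row y, col x), so M is abelian.

Yes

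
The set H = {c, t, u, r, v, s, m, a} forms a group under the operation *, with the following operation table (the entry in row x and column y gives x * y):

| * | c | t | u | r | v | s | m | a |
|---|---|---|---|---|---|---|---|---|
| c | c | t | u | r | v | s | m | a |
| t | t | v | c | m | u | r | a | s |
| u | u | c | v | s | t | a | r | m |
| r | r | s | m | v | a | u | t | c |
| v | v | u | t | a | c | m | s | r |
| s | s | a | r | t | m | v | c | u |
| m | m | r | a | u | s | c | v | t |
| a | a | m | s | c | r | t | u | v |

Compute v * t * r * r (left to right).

v * t = u
u * r = s
s * r = t
(Structurally, H here is isomorphic to the quaternion group Q_8.)

t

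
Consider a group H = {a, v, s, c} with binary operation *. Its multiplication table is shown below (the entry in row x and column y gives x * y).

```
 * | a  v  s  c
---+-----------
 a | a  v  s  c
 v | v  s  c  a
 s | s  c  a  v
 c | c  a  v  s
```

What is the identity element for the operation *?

The identity e satisfies e * x = x for all x, so its row in the table reproduces the column headers.
Row a reads: a, v, s, c — exactly the header order. So a is the identity.

a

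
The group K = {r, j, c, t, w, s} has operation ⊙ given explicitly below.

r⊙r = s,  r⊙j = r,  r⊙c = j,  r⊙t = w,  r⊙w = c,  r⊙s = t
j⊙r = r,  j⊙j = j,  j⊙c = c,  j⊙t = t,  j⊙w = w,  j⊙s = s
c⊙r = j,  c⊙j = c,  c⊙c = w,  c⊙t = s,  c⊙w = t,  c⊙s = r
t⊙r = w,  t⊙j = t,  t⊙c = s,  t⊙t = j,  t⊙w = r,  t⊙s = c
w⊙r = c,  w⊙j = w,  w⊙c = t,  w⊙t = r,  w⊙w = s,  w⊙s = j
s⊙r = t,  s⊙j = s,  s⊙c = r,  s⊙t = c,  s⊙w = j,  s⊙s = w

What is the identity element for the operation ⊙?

The identity e satisfies e ⊙ x = x for all x, so its row in the table reproduces the column headers.
Row j reads: r, j, c, t, w, s — exactly the header order. So j is the identity.

j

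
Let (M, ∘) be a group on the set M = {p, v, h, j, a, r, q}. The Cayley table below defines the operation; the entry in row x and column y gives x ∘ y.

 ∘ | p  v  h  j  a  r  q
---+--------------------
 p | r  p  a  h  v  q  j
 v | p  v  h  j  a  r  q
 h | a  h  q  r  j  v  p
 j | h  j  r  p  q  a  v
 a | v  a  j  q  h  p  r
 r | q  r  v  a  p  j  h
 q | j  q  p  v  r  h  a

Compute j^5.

a

j^1 = j
j^2 = j ∘ j = p
j^3 = p ∘ j = h
j^4 = h ∘ j = r
j^5 = r ∘ j = a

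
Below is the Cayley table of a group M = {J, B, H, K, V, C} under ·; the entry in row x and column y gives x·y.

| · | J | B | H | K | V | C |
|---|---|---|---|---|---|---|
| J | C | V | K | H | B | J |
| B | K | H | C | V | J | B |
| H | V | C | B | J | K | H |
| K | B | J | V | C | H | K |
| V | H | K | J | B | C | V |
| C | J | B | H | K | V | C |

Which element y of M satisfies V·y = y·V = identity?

First locate the identity: row C matches the header, so C is the identity.
Scan row V for C: V·V = C. Hence V^(-1) = V.

V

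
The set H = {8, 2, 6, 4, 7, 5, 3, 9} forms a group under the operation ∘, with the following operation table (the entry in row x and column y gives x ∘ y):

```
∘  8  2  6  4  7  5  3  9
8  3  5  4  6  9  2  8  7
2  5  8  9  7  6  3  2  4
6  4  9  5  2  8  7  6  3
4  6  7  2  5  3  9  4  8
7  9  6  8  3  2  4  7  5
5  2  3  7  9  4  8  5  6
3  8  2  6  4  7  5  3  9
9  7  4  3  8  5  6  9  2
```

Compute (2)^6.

8

2^1 = 2
2^2 = 2 ∘ 2 = 8
2^3 = 8 ∘ 2 = 5
2^4 = 5 ∘ 2 = 3
2^5 = 3 ∘ 2 = 2
2^6 = 2 ∘ 2 = 8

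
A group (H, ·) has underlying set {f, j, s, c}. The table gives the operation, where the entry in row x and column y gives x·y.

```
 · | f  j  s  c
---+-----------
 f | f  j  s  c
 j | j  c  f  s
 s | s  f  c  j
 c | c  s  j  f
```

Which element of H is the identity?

f

The identity e satisfies e·x = x for all x, so its row in the table reproduces the column headers.
Row f reads: f, j, s, c — exactly the header order. So f is the identity.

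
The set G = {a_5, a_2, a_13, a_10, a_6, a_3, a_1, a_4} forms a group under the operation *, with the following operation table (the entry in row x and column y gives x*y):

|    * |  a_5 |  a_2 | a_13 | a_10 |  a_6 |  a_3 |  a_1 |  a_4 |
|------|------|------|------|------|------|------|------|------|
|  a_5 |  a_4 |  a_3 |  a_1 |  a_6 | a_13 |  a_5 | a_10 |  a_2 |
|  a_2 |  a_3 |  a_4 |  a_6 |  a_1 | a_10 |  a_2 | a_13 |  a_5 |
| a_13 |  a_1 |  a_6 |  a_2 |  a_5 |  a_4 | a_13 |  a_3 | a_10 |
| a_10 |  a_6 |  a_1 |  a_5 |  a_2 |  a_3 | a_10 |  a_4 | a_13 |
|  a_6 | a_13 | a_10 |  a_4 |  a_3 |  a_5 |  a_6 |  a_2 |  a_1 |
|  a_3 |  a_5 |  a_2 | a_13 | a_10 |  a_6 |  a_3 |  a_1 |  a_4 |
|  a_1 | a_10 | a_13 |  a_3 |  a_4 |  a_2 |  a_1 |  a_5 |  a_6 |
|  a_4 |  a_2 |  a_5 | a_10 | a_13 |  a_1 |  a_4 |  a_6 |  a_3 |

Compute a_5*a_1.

a_10

Read row a_5, column a_1: a_5*a_1 = a_10.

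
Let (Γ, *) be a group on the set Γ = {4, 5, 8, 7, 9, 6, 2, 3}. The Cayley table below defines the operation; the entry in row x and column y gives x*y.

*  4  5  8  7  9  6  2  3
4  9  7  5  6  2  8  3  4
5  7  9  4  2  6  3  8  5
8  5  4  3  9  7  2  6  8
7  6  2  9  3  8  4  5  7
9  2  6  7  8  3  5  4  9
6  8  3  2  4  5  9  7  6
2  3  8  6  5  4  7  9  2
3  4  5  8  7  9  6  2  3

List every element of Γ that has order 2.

{7, 8, 9}

Identity is 3. Compute the order of each non-identity element by repeated multiplication:
  4: 4 → 9 → 2 → 3  (order 4)
  5: 5 → 9 → 6 → 3  (order 4)
  8: 8 → 3  (order 2)
  7: 7 → 3  (order 2)
  9: 9 → 3  (order 2)
  6: 6 → 9 → 5 → 3  (order 4)
  2: 2 → 9 → 4 → 3  (order 4)
Elements of order 2: {7, 8, 9}.
(Structurally, Γ here is isomorphic to Z_2 x Z_4.)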